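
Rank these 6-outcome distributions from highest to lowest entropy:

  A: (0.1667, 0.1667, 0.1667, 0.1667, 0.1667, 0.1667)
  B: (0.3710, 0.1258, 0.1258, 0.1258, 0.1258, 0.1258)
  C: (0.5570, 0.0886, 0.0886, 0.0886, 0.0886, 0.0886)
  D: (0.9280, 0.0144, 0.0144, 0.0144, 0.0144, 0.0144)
A > B > C > D

Key insight: Entropy is maximized by uniform distributions and minimized by concentrated distributions.

Entropies:
  H(A) = 2.5850 bits
  H(B) = 2.4119 bits
  H(C) = 2.0192 bits
  H(D) = 0.5405 bits

Ranking: A > B > C > D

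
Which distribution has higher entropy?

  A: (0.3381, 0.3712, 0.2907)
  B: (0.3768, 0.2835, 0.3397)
A

Both distributions are close to uniform, making this a harder comparison.

H(A) = 1.5778 bits
H(B) = 1.5753 bits

The distribution closer to uniform has higher entropy.
Answer: A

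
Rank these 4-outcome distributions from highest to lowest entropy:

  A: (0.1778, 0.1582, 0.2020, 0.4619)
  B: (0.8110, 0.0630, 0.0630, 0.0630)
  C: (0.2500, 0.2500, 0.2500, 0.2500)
C > A > B

Key insight: Entropy is maximized by uniform distributions and minimized by concentrated distributions.

- Uniform distributions have maximum entropy log₂(4) = 2.0000 bits
- The more "peaked" or concentrated a distribution, the lower its entropy

Entropies:
  H(A) = 1.8448 bits
  H(B) = 0.9989 bits
  H(C) = 2.0000 bits

Ranking: C > A > B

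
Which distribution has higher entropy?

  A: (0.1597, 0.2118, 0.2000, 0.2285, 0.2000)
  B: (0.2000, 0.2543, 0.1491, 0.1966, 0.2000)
A

Both distributions are close to uniform, making this a harder comparison.

H(A) = 2.3124 bits
H(B) = 2.3018 bits

The distribution closer to uniform has higher entropy.
Answer: A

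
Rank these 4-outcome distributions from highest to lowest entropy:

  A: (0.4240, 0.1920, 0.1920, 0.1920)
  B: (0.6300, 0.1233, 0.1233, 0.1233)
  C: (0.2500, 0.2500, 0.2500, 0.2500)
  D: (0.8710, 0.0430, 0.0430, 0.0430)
C > A > B > D

Key insight: Entropy is maximized by uniform distributions and minimized by concentrated distributions.

Entropies:
  H(A) = 1.8962 bits
  H(B) = 1.5371 bits
  H(C) = 2.0000 bits
  H(D) = 0.7591 bits

Ranking: C > A > B > D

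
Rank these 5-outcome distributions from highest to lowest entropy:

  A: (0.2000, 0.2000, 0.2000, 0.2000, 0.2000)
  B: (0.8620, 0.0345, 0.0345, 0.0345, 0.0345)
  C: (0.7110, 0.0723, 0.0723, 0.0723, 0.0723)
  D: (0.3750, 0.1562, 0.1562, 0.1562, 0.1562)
A > D > C > B

Key insight: Entropy is maximized by uniform distributions and minimized by concentrated distributions.

Entropies:
  H(A) = 2.3219 bits
  H(B) = 0.8550 bits
  H(C) = 1.4454 bits
  H(D) = 2.2044 bits

Ranking: A > D > C > B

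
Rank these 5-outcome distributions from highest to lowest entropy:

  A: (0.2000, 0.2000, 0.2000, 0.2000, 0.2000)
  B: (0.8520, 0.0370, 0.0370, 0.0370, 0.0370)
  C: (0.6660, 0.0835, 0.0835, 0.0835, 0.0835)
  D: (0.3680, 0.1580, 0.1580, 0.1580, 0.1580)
A > D > C > B

Key insight: Entropy is maximized by uniform distributions and minimized by concentrated distributions.

Entropies:
  H(A) = 2.3219 bits
  H(B) = 0.9008 bits
  H(C) = 1.5870 bits
  H(D) = 2.2131 bits

Ranking: A > D > C > B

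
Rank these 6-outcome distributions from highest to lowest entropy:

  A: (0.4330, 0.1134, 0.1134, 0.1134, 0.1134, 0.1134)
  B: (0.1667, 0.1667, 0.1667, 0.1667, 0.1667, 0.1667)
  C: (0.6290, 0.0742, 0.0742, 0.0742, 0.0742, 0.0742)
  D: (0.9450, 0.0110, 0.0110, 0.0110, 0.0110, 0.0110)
B > A > C > D

Key insight: Entropy is maximized by uniform distributions and minimized by concentrated distributions.

Entropies:
  H(A) = 2.3035 bits
  H(B) = 2.5850 bits
  H(C) = 1.8129 bits
  H(D) = 0.4350 bits

Ranking: B > A > C > D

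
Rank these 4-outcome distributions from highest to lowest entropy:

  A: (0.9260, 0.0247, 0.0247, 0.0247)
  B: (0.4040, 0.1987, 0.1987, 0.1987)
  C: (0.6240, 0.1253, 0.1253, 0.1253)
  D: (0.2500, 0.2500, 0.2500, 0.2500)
D > B > C > A

Key insight: Entropy is maximized by uniform distributions and minimized by concentrated distributions.

Entropies:
  H(A) = 0.4980 bits
  H(B) = 1.9179 bits
  H(C) = 1.5511 bits
  H(D) = 2.0000 bits

Ranking: D > B > C > A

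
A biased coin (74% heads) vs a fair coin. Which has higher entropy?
Fair coin

The fair coin is uniform (p=0.5), maximizing binary entropy at 1 bit. The biased coin has H(0.74) ≈ 0.827 bits — its outcome is more predictable, so its entropy is lower.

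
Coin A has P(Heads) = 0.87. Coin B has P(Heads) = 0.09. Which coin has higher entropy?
A

For binary distributions, entropy is maximized at p=0.5 and decreases as p moves toward 0 or 1.

H(A) = H(0.87) = 0.5574 bits
H(B) = H(0.09) = 0.4365 bits

Distribution A (p=0.87) is closer to uniform (p=0.5), so it has higher entropy.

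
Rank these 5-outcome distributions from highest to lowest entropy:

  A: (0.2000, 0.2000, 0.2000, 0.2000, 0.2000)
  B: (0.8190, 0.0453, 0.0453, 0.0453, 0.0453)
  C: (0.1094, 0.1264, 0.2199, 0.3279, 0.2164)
A > C > B

Key insight: Entropy is maximized by uniform distributions and minimized by concentrated distributions.

- Uniform distributions have maximum entropy log₂(5) = 2.3219 bits
- The more "peaked" or concentrated a distribution, the lower its entropy

Entropies:
  H(A) = 2.3219 bits
  H(B) = 1.0443 bits
  H(C) = 2.2122 bits

Ranking: A > C > B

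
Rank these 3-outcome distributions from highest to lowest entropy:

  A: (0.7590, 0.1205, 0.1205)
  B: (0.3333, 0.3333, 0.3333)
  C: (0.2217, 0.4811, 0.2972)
B > C > A

Key insight: Entropy is maximized by uniform distributions and minimized by concentrated distributions.

- Uniform distributions have maximum entropy log₂(3) = 1.5850 bits
- The more "peaked" or concentrated a distribution, the lower its entropy

Entropies:
  H(A) = 1.0377 bits
  H(B) = 1.5850 bits
  H(C) = 1.5099 bits

Ranking: B > C > A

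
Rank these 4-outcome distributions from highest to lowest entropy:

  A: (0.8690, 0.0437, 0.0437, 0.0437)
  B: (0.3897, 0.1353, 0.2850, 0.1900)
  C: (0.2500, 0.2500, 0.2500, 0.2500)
C > B > A

Key insight: Entropy is maximized by uniform distributions and minimized by concentrated distributions.

- Uniform distributions have maximum entropy log₂(4) = 2.0000 bits
- The more "peaked" or concentrated a distribution, the lower its entropy

Entropies:
  H(A) = 0.7678 bits
  H(B) = 1.8917 bits
  H(C) = 2.0000 bits

Ranking: C > B > A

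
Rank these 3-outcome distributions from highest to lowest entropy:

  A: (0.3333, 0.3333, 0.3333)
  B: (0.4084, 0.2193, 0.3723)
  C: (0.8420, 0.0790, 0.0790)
A > B > C

Key insight: Entropy is maximized by uniform distributions and minimized by concentrated distributions.

- Uniform distributions have maximum entropy log₂(3) = 1.5850 bits
- The more "peaked" or concentrated a distribution, the lower its entropy

Entropies:
  H(A) = 1.5850 bits
  H(B) = 1.5384 bits
  H(C) = 0.7875 bits

Ranking: A > B > C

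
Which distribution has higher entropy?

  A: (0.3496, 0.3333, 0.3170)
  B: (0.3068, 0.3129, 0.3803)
A

Both distributions are close to uniform, making this a harder comparison.

H(A) = 1.5838 bits
H(B) = 1.5779 bits

The distribution closer to uniform has higher entropy.
Answer: A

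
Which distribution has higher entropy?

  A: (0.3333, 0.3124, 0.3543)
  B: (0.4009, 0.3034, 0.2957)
A

Both distributions are close to uniform, making this a harder comparison.

H(A) = 1.5831 bits
H(B) = 1.5705 bits

The distribution closer to uniform has higher entropy.
Answer: A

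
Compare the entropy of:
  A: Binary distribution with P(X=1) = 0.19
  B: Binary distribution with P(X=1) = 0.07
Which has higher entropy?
A

For binary distributions, entropy is maximized at p=0.5 and decreases as p moves toward 0 or 1.

H(A) = H(0.19) = 0.7015 bits
H(B) = H(0.07) = 0.3659 bits

Distribution A (p=0.19) is closer to uniform (p=0.5), so it has higher entropy.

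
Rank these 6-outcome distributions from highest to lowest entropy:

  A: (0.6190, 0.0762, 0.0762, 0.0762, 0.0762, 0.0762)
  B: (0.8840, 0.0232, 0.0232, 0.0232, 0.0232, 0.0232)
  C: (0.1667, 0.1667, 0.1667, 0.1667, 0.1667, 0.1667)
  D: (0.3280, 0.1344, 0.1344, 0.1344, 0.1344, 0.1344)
C > D > A > B

Key insight: Entropy is maximized by uniform distributions and minimized by concentrated distributions.

Entropies:
  H(A) = 1.8434 bits
  H(B) = 0.7871 bits
  H(C) = 2.5850 bits
  H(D) = 2.4732 bits

Ranking: C > D > A > B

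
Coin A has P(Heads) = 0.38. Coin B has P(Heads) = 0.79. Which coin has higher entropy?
A

For binary distributions, entropy is maximized at p=0.5 and decreases as p moves toward 0 or 1.

H(A) = H(0.38) = 0.9580 bits
H(B) = H(0.79) = 0.7415 bits

Distribution A (p=0.38) is closer to uniform (p=0.5), so it has higher entropy.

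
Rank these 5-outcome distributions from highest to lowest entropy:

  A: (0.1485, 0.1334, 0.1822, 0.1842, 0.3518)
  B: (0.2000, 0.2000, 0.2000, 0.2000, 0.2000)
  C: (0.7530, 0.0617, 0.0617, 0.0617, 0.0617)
B > A > C

Key insight: Entropy is maximized by uniform distributions and minimized by concentrated distributions.

- Uniform distributions have maximum entropy log₂(5) = 2.3219 bits
- The more "peaked" or concentrated a distribution, the lower its entropy

Entropies:
  H(A) = 2.2235 bits
  H(B) = 2.3219 bits
  H(C) = 1.3005 bits

Ranking: B > A > C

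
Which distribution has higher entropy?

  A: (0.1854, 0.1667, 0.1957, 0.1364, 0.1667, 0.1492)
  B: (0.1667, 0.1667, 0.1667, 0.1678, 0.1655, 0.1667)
B

Both distributions are close to uniform, making this a harder comparison.

H(A) = 2.5744 bits
H(B) = 2.5850 bits

The distribution closer to uniform has higher entropy.
Answer: B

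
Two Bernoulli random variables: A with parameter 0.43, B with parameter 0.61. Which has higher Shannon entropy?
A

For binary distributions, entropy is maximized at p=0.5 and decreases as p moves toward 0 or 1.

H(A) = H(0.43) = 0.9858 bits
H(B) = H(0.61) = 0.9648 bits

Distribution A (p=0.43) is closer to uniform (p=0.5), so it has higher entropy.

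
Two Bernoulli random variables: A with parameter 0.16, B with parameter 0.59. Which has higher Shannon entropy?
B

For binary distributions, entropy is maximized at p=0.5 and decreases as p moves toward 0 or 1.

H(A) = H(0.16) = 0.6343 bits
H(B) = H(0.59) = 0.9765 bits

Distribution B (p=0.59) is closer to uniform (p=0.5), so it has higher entropy.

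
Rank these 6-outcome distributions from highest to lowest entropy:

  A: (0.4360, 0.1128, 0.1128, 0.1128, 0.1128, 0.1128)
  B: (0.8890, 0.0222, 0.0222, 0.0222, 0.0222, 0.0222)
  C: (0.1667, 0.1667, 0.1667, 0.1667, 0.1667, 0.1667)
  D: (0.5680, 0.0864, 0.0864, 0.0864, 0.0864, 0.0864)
C > A > D > B

Key insight: Entropy is maximized by uniform distributions and minimized by concentrated distributions.

Entropies:
  H(A) = 2.2977 bits
  H(B) = 0.7607 bits
  H(C) = 2.5850 bits
  H(D) = 1.9897 bits

Ranking: C > A > D > B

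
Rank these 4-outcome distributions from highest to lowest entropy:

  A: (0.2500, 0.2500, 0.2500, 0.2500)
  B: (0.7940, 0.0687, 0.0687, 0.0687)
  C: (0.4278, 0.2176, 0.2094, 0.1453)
A > C > B

Key insight: Entropy is maximized by uniform distributions and minimized by concentrated distributions.

- Uniform distributions have maximum entropy log₂(4) = 2.0000 bits
- The more "peaked" or concentrated a distribution, the lower its entropy

Entropies:
  H(A) = 2.0000 bits
  H(B) = 1.0603 bits
  H(C) = 1.8794 bits

Ranking: A > C > B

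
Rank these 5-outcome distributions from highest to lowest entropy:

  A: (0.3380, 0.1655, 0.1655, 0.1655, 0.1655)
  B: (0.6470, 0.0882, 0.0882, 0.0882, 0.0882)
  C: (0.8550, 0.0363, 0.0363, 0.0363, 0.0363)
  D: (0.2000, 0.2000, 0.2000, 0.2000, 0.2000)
D > A > B > C

Key insight: Entropy is maximized by uniform distributions and minimized by concentrated distributions.

Entropies:
  H(A) = 2.2469 bits
  H(B) = 1.6427 bits
  H(C) = 0.8872 bits
  H(D) = 2.3219 bits

Ranking: D > A > B > C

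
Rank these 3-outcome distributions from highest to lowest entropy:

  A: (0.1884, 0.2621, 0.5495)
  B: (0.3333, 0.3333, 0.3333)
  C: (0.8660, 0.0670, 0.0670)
B > A > C

Key insight: Entropy is maximized by uniform distributions and minimized by concentrated distributions.

- Uniform distributions have maximum entropy log₂(3) = 1.5850 bits
- The more "peaked" or concentrated a distribution, the lower its entropy

Entropies:
  H(A) = 1.4346 bits
  H(B) = 1.5850 bits
  H(C) = 0.7023 bits

Ranking: B > A > C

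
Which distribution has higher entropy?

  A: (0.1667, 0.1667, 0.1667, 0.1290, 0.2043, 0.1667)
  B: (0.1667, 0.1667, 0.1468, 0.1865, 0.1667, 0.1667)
B

Both distributions are close to uniform, making this a harder comparison.

H(A) = 2.5726 bits
H(B) = 2.5815 bits

The distribution closer to uniform has higher entropy.
Answer: B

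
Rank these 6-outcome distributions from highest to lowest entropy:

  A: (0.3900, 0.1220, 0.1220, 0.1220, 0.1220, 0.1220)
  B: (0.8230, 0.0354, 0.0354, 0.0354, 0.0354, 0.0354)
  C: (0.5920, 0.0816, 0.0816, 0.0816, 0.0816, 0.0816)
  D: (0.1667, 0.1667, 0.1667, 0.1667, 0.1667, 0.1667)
D > A > C > B

Key insight: Entropy is maximized by uniform distributions and minimized by concentrated distributions.

Entropies:
  H(A) = 2.3812 bits
  H(B) = 1.0845 bits
  H(C) = 1.9228 bits
  H(D) = 2.5850 bits

Ranking: D > A > C > B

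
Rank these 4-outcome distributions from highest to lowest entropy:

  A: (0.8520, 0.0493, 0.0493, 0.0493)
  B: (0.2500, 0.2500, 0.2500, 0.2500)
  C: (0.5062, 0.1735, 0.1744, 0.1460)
B > C > A

Key insight: Entropy is maximized by uniform distributions and minimized by concentrated distributions.

- Uniform distributions have maximum entropy log₂(4) = 2.0000 bits
- The more "peaked" or concentrated a distribution, the lower its entropy

Entropies:
  H(A) = 0.8394 bits
  H(B) = 2.0000 bits
  H(C) = 1.7803 bits

Ranking: B > C > A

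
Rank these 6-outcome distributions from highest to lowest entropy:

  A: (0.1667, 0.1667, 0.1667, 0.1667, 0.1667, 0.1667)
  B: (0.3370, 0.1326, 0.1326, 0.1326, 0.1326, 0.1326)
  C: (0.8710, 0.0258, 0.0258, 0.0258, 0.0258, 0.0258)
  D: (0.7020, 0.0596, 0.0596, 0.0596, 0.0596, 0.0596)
A > B > D > C

Key insight: Entropy is maximized by uniform distributions and minimized by concentrated distributions.

Entropies:
  H(A) = 2.5850 bits
  H(B) = 2.4614 bits
  H(C) = 0.8542 bits
  H(D) = 1.5708 bits

Ranking: A > B > D > C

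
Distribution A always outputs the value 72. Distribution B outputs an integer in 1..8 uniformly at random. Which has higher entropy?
B

A is deterministic, so H(A) = 0. B is uniform over 8 outcomes, so H(B) = log₂(8) = 3.000 bits. Any distribution with genuine randomness has higher entropy than a deterministic one.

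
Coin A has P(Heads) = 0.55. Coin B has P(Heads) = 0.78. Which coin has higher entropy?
A

For binary distributions, entropy is maximized at p=0.5 and decreases as p moves toward 0 or 1.

H(A) = H(0.55) = 0.9928 bits
H(B) = H(0.78) = 0.7602 bits

Distribution A (p=0.55) is closer to uniform (p=0.5), so it has higher entropy.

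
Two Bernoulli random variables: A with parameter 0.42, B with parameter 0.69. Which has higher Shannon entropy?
A

For binary distributions, entropy is maximized at p=0.5 and decreases as p moves toward 0 or 1.

H(A) = H(0.42) = 0.9815 bits
H(B) = H(0.69) = 0.8932 bits

Distribution A (p=0.42) is closer to uniform (p=0.5), so it has higher entropy.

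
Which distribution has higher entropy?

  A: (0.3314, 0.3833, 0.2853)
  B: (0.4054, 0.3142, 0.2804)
A

Both distributions are close to uniform, making this a harder comparison.

H(A) = 1.5745 bits
H(B) = 1.5672 bits

The distribution closer to uniform has higher entropy.
Answer: A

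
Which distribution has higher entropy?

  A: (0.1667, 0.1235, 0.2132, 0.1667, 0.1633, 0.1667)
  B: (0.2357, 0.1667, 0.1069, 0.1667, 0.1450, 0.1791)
A

Both distributions are close to uniform, making this a harder comparison.

H(A) = 2.5674 bits
H(B) = 2.5462 bits

The distribution closer to uniform has higher entropy.
Answer: A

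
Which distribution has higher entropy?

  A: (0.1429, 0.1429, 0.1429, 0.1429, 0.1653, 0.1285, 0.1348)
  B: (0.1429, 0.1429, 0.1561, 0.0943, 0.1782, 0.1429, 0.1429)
A

Both distributions are close to uniform, making this a harder comparison.

H(A) = 2.8035 bits
H(B) = 2.7871 bits

The distribution closer to uniform has higher entropy.
Answer: A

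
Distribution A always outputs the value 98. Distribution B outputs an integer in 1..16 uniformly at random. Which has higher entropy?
B

A is deterministic, so H(A) = 0. B is uniform over 16 outcomes, so H(B) = log₂(16) = 4.000 bits. Any distribution with genuine randomness has higher entropy than a deterministic one.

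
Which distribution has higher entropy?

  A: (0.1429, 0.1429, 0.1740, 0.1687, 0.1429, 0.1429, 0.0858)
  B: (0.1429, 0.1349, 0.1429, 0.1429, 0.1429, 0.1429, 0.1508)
B

Both distributions are close to uniform, making this a harder comparison.

H(A) = 2.7804 bits
H(B) = 2.8067 bits

The distribution closer to uniform has higher entropy.
Answer: B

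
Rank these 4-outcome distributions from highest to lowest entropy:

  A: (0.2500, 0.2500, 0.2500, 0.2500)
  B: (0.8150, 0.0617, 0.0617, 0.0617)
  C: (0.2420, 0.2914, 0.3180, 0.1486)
A > C > B

Key insight: Entropy is maximized by uniform distributions and minimized by concentrated distributions.

- Uniform distributions have maximum entropy log₂(4) = 2.0000 bits
- The more "peaked" or concentrated a distribution, the lower its entropy

Entropies:
  H(A) = 2.0000 bits
  H(B) = 0.9841 bits
  H(C) = 1.9481 bits

Ranking: A > C > B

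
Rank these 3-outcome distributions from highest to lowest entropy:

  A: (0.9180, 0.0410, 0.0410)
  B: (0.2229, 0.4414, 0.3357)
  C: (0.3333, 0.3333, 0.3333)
C > B > A

Key insight: Entropy is maximized by uniform distributions and minimized by concentrated distributions.

- Uniform distributions have maximum entropy log₂(3) = 1.5850 bits
- The more "peaked" or concentrated a distribution, the lower its entropy

Entropies:
  H(A) = 0.4912 bits
  H(B) = 1.5321 bits
  H(C) = 1.5850 bits

Ranking: C > B > A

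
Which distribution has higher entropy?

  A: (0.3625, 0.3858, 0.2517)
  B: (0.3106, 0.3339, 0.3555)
B

Both distributions are close to uniform, making this a harder comparison.

H(A) = 1.5617 bits
H(B) = 1.5828 bits

The distribution closer to uniform has higher entropy.
Answer: B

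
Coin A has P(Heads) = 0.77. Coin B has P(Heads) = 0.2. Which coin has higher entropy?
A

For binary distributions, entropy is maximized at p=0.5 and decreases as p moves toward 0 or 1.

H(A) = H(0.77) = 0.7780 bits
H(B) = H(0.2) = 0.7219 bits

Distribution A (p=0.77) is closer to uniform (p=0.5), so it has higher entropy.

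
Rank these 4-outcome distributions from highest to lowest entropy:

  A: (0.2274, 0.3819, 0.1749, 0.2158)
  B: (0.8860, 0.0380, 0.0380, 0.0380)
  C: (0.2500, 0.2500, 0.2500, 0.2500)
C > A > B

Key insight: Entropy is maximized by uniform distributions and minimized by concentrated distributions.

- Uniform distributions have maximum entropy log₂(4) = 2.0000 bits
- The more "peaked" or concentrated a distribution, the lower its entropy

Entropies:
  H(A) = 1.9336 bits
  H(B) = 0.6926 bits
  H(C) = 2.0000 bits

Ranking: C > A > B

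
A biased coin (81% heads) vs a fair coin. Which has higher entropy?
Fair coin

The fair coin is uniform (p=0.5), maximizing binary entropy at 1 bit. The biased coin has H(0.81) ≈ 0.701 bits — its outcome is more predictable, so its entropy is lower.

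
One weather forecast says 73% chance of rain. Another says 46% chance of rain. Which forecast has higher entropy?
46% forecast

Treat each forecast as a Bernoulli distribution. Binary entropy is maximized at p=0.5 and falls off symmetrically toward 0 or 1. The 46% forecast is closer to 50%, so it is more uncertain. H(73%) ≈ 0.841 bits, H(46%) ≈ 0.995 bits.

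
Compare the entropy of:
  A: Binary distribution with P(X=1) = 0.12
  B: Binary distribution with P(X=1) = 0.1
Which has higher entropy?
A

For binary distributions, entropy is maximized at p=0.5 and decreases as p moves toward 0 or 1.

H(A) = H(0.12) = 0.5294 bits
H(B) = H(0.1) = 0.4690 bits

Distribution A (p=0.12) is closer to uniform (p=0.5), so it has higher entropy.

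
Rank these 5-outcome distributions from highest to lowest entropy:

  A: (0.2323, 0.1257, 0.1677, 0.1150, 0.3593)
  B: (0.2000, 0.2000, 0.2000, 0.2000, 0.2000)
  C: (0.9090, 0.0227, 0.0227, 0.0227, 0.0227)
B > A > C

Key insight: Entropy is maximized by uniform distributions and minimized by concentrated distributions.

- Uniform distributions have maximum entropy log₂(5) = 2.3219 bits
- The more "peaked" or concentrated a distribution, the lower its entropy

Entropies:
  H(A) = 2.1867 bits
  H(B) = 2.3219 bits
  H(C) = 0.6218 bits

Ranking: B > A > C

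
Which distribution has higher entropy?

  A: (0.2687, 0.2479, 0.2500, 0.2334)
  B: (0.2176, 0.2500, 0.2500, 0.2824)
A

Both distributions are close to uniform, making this a harder comparison.

H(A) = 1.9982 bits
H(B) = 1.9939 bits

The distribution closer to uniform has higher entropy.
Answer: A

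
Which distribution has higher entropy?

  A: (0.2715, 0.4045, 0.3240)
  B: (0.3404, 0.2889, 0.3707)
B

Both distributions are close to uniform, making this a harder comparison.

H(A) = 1.5657 bits
H(B) = 1.5775 bits

The distribution closer to uniform has higher entropy.
Answer: B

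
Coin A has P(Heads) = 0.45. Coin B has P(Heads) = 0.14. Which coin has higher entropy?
A

For binary distributions, entropy is maximized at p=0.5 and decreases as p moves toward 0 or 1.

H(A) = H(0.45) = 0.9928 bits
H(B) = H(0.14) = 0.5842 bits

Distribution A (p=0.45) is closer to uniform (p=0.5), so it has higher entropy.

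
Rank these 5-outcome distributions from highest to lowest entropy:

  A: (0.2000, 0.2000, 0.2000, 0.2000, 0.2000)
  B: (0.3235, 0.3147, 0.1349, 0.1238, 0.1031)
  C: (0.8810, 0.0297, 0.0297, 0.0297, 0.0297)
A > B > C

Key insight: Entropy is maximized by uniform distributions and minimized by concentrated distributions.

- Uniform distributions have maximum entropy log₂(5) = 2.3219 bits
- The more "peaked" or concentrated a distribution, the lower its entropy

Entropies:
  H(A) = 2.3219 bits
  H(B) = 2.1526 bits
  H(C) = 0.7645 bits

Ranking: A > B > C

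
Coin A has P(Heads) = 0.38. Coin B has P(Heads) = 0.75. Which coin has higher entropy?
A

For binary distributions, entropy is maximized at p=0.5 and decreases as p moves toward 0 or 1.

H(A) = H(0.38) = 0.9580 bits
H(B) = H(0.75) = 0.8113 bits

Distribution A (p=0.38) is closer to uniform (p=0.5), so it has higher entropy.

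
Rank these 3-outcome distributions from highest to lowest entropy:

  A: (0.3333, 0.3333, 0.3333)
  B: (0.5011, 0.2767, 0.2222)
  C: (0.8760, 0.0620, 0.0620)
A > B > C

Key insight: Entropy is maximized by uniform distributions and minimized by concentrated distributions.

- Uniform distributions have maximum entropy log₂(3) = 1.5850 bits
- The more "peaked" or concentrated a distribution, the lower its entropy

Entropies:
  H(A) = 1.5850 bits
  H(B) = 1.4946 bits
  H(C) = 0.6648 bits

Ranking: A > B > C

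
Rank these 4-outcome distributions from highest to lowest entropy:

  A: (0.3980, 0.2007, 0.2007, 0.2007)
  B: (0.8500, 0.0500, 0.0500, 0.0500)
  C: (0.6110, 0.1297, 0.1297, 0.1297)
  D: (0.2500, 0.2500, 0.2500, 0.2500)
D > A > C > B

Key insight: Entropy is maximized by uniform distributions and minimized by concentrated distributions.

Entropies:
  H(A) = 1.9239 bits
  H(B) = 0.8476 bits
  H(C) = 1.5807 bits
  H(D) = 2.0000 bits

Ranking: D > A > C > B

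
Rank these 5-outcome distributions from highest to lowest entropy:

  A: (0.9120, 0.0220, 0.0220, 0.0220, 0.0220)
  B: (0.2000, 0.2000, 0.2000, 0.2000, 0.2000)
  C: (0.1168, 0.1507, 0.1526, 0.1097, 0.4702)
B > C > A

Key insight: Entropy is maximized by uniform distributions and minimized by concentrated distributions.

- Uniform distributions have maximum entropy log₂(5) = 2.3219 bits
- The more "peaked" or concentrated a distribution, the lower its entropy

Entropies:
  H(A) = 0.6058 bits
  H(B) = 2.3219 bits
  H(C) = 2.0487 bits

Ranking: B > C > A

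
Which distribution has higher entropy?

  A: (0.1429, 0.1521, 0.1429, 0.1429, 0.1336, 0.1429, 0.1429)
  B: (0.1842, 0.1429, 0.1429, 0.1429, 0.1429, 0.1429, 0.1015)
A

Both distributions are close to uniform, making this a harder comparison.

H(A) = 2.8065 bits
H(B) = 2.7899 bits

The distribution closer to uniform has higher entropy.
Answer: A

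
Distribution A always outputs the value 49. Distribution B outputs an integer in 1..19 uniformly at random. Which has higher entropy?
B

A is deterministic, so H(A) = 0. B is uniform over 19 outcomes, so H(B) = log₂(19) = 4.248 bits. Any distribution with genuine randomness has higher entropy than a deterministic one.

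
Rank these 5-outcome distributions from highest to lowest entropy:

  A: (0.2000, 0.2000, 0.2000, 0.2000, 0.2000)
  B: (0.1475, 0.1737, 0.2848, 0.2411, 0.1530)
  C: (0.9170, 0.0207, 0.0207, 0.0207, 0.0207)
A > B > C

Key insight: Entropy is maximized by uniform distributions and minimized by concentrated distributions.

- Uniform distributions have maximum entropy log₂(5) = 2.3219 bits
- The more "peaked" or concentrated a distribution, the lower its entropy

Entropies:
  H(A) = 2.3219 bits
  H(B) = 2.2711 bits
  H(C) = 0.5787 bits

Ranking: A > B > C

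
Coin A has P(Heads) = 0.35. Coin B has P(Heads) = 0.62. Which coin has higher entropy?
B

For binary distributions, entropy is maximized at p=0.5 and decreases as p moves toward 0 or 1.

H(A) = H(0.35) = 0.9341 bits
H(B) = H(0.62) = 0.9580 bits

Distribution B (p=0.62) is closer to uniform (p=0.5), so it has higher entropy.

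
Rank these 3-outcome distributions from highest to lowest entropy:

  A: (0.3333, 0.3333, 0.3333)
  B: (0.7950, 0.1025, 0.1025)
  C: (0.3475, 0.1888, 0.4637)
A > C > B

Key insight: Entropy is maximized by uniform distributions and minimized by concentrated distributions.

- Uniform distributions have maximum entropy log₂(3) = 1.5850 bits
- The more "peaked" or concentrated a distribution, the lower its entropy

Entropies:
  H(A) = 1.5850 bits
  H(B) = 0.9368 bits
  H(C) = 1.4982 bits

Ranking: A > C > B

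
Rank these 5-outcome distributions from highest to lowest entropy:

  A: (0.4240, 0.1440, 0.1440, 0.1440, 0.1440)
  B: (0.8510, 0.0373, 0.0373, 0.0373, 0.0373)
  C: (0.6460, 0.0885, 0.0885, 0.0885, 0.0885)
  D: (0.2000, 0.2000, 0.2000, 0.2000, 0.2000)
D > A > C > B

Key insight: Entropy is maximized by uniform distributions and minimized by concentrated distributions.

Entropies:
  H(A) = 2.1353 bits
  H(B) = 0.9053 bits
  H(C) = 1.6456 bits
  H(D) = 2.3219 bits

Ranking: D > A > C > B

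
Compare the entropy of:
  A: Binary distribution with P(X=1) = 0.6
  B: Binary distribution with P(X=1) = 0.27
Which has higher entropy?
A

For binary distributions, entropy is maximized at p=0.5 and decreases as p moves toward 0 or 1.

H(A) = H(0.6) = 0.9710 bits
H(B) = H(0.27) = 0.8415 bits

Distribution A (p=0.6) is closer to uniform (p=0.5), so it has higher entropy.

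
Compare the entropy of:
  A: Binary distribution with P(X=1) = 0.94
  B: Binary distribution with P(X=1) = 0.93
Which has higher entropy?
B

For binary distributions, entropy is maximized at p=0.5 and decreases as p moves toward 0 or 1.

H(A) = H(0.94) = 0.3274 bits
H(B) = H(0.93) = 0.3659 bits

Distribution B (p=0.93) is closer to uniform (p=0.5), so it has higher entropy.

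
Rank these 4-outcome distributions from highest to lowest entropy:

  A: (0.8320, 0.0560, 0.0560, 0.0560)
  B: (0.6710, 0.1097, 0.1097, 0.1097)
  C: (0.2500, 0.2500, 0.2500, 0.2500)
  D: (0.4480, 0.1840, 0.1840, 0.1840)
C > D > B > A

Key insight: Entropy is maximized by uniform distributions and minimized by concentrated distributions.

Entropies:
  H(A) = 0.9194 bits
  H(B) = 1.4354 bits
  H(C) = 2.0000 bits
  H(D) = 1.8671 bits

Ranking: C > D > B > A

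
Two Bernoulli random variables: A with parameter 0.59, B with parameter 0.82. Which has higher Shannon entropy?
A

For binary distributions, entropy is maximized at p=0.5 and decreases as p moves toward 0 or 1.

H(A) = H(0.59) = 0.9765 bits
H(B) = H(0.82) = 0.6801 bits

Distribution A (p=0.59) is closer to uniform (p=0.5), so it has higher entropy.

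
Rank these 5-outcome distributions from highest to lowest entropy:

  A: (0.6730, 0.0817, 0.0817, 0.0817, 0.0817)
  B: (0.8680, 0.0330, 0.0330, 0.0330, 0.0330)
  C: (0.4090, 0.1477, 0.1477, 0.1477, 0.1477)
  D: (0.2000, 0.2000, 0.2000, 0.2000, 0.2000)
D > C > A > B

Key insight: Entropy is maximized by uniform distributions and minimized by concentrated distributions.

Entropies:
  H(A) = 1.5658 bits
  H(B) = 0.8269 bits
  H(C) = 2.1580 bits
  H(D) = 2.3219 bits

Ranking: D > C > A > B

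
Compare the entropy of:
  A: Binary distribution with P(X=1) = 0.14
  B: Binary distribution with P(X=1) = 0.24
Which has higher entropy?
B

For binary distributions, entropy is maximized at p=0.5 and decreases as p moves toward 0 or 1.

H(A) = H(0.14) = 0.5842 bits
H(B) = H(0.24) = 0.7950 bits

Distribution B (p=0.24) is closer to uniform (p=0.5), so it has higher entropy.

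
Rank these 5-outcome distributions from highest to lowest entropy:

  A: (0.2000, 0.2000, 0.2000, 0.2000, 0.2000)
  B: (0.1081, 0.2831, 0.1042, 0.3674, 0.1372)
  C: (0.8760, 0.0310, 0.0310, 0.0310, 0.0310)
A > B > C

Key insight: Entropy is maximized by uniform distributions and minimized by concentrated distributions.

- Uniform distributions have maximum entropy log₂(5) = 2.3219 bits
- The more "peaked" or concentrated a distribution, the lower its entropy

Entropies:
  H(A) = 2.3219 bits
  H(B) = 2.1262 bits
  H(C) = 0.7888 bits

Ranking: A > B > C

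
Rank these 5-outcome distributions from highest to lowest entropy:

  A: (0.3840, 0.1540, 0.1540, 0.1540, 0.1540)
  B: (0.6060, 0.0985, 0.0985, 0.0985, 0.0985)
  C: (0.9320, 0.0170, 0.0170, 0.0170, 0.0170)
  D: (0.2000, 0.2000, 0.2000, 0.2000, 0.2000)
D > A > B > C

Key insight: Entropy is maximized by uniform distributions and minimized by concentrated distributions.

Entropies:
  H(A) = 2.1928 bits
  H(B) = 1.7553 bits
  H(C) = 0.4944 bits
  H(D) = 2.3219 bits

Ranking: D > A > B > C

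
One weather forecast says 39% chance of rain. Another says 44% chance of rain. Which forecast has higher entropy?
44% forecast

Treat each forecast as a Bernoulli distribution. Binary entropy is maximized at p=0.5 and falls off symmetrically toward 0 or 1. The 44% forecast is closer to 50%, so it is more uncertain. H(39%) ≈ 0.965 bits, H(44%) ≈ 0.990 bits.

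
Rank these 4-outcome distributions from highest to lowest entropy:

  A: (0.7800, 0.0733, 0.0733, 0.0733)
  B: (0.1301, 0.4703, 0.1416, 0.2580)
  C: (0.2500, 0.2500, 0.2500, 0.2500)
C > B > A

Key insight: Entropy is maximized by uniform distributions and minimized by concentrated distributions.

- Uniform distributions have maximum entropy log₂(4) = 2.0000 bits
- The more "peaked" or concentrated a distribution, the lower its entropy

Entropies:
  H(A) = 1.1089 bits
  H(B) = 1.7983 bits
  H(C) = 2.0000 bits

Ranking: C > B > A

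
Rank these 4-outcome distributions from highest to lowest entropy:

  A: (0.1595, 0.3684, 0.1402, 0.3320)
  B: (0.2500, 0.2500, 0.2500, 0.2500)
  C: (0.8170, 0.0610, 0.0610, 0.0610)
B > A > C

Key insight: Entropy is maximized by uniform distributions and minimized by concentrated distributions.

- Uniform distributions have maximum entropy log₂(4) = 2.0000 bits
- The more "peaked" or concentrated a distribution, the lower its entropy

Entropies:
  H(A) = 1.8786 bits
  H(B) = 2.0000 bits
  H(C) = 0.9766 bits

Ranking: B > A > C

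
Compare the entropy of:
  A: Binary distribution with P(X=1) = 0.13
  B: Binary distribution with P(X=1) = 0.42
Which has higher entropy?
B

For binary distributions, entropy is maximized at p=0.5 and decreases as p moves toward 0 or 1.

H(A) = H(0.13) = 0.5574 bits
H(B) = H(0.42) = 0.9815 bits

Distribution B (p=0.42) is closer to uniform (p=0.5), so it has higher entropy.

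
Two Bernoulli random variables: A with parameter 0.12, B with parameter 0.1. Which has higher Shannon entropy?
A

For binary distributions, entropy is maximized at p=0.5 and decreases as p moves toward 0 or 1.

H(A) = H(0.12) = 0.5294 bits
H(B) = H(0.1) = 0.4690 bits

Distribution A (p=0.12) is closer to uniform (p=0.5), so it has higher entropy.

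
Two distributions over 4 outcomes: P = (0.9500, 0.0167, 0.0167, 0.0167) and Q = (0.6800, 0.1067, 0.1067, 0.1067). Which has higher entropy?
Q

P is highly concentrated on one outcome (95%), making it nearly deterministic. Q spreads its mass more evenly (max 68%). The more spread-out distribution has higher entropy: H(P) ≈ 0.366 bits, H(Q) ≈ 1.412 bits.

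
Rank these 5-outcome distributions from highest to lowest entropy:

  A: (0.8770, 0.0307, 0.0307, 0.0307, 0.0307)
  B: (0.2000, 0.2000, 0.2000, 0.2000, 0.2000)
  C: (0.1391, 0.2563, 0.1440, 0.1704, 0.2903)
B > C > A

Key insight: Entropy is maximized by uniform distributions and minimized by concentrated distributions.

- Uniform distributions have maximum entropy log₂(5) = 2.3219 bits
- The more "peaked" or concentrated a distribution, the lower its entropy

Entropies:
  H(A) = 0.7839 bits
  H(B) = 2.3219 bits
  H(C) = 2.2548 bits

Ranking: B > C > A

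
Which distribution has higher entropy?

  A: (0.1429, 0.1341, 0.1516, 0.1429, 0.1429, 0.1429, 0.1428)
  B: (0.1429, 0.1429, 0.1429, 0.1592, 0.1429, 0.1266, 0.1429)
A

Both distributions are close to uniform, making this a harder comparison.

H(A) = 2.8066 bits
H(B) = 2.8047 bits

The distribution closer to uniform has higher entropy.
Answer: A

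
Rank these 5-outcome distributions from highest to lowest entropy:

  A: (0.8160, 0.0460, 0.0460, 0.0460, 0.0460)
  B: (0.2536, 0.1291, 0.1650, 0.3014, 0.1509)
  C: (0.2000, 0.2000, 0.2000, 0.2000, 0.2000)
C > B > A

Key insight: Entropy is maximized by uniform distributions and minimized by concentrated distributions.

- Uniform distributions have maximum entropy log₂(5) = 2.3219 bits
- The more "peaked" or concentrated a distribution, the lower its entropy

Entropies:
  H(A) = 1.0567 bits
  H(B) = 2.2454 bits
  H(C) = 2.3219 bits

Ranking: C > B > A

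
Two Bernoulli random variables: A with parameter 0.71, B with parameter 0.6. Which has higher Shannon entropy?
B

For binary distributions, entropy is maximized at p=0.5 and decreases as p moves toward 0 or 1.

H(A) = H(0.71) = 0.8687 bits
H(B) = H(0.6) = 0.9710 bits

Distribution B (p=0.6) is closer to uniform (p=0.5), so it has higher entropy.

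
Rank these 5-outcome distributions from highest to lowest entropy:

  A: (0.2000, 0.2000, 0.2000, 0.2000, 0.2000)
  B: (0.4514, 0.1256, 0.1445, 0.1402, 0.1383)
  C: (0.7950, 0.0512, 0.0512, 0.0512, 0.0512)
A > B > C

Key insight: Entropy is maximized by uniform distributions and minimized by concentrated distributions.

- Uniform distributions have maximum entropy log₂(5) = 2.3219 bits
- The more "peaked" or concentrated a distribution, the lower its entropy

Entropies:
  H(A) = 2.3219 bits
  H(B) = 2.0893 bits
  H(C) = 1.1418 bits

Ranking: A > B > C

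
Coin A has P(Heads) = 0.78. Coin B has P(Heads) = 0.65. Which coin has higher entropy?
B

For binary distributions, entropy is maximized at p=0.5 and decreases as p moves toward 0 or 1.

H(A) = H(0.78) = 0.7602 bits
H(B) = H(0.65) = 0.9341 bits

Distribution B (p=0.65) is closer to uniform (p=0.5), so it has higher entropy.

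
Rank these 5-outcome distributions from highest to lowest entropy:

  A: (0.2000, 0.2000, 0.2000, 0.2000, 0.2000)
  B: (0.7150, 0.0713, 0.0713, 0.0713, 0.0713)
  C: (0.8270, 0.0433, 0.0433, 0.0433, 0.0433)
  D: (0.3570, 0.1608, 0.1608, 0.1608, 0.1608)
A > D > B > C

Key insight: Entropy is maximized by uniform distributions and minimized by concentrated distributions.

Entropies:
  H(A) = 2.3219 bits
  H(B) = 1.4322 bits
  H(C) = 1.0105 bits
  H(D) = 2.2262 bits

Ranking: A > D > B > C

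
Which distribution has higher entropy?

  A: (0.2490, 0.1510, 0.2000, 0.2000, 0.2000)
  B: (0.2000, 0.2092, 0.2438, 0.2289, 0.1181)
A

Both distributions are close to uniform, making this a harder comparison.

H(A) = 2.3044 bits
H(B) = 2.2839 bits

The distribution closer to uniform has higher entropy.
Answer: A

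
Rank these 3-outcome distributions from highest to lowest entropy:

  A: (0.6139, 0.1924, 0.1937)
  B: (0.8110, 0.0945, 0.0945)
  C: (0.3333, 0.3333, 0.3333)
C > A > B

Key insight: Entropy is maximized by uniform distributions and minimized by concentrated distributions.

- Uniform distributions have maximum entropy log₂(3) = 1.5850 bits
- The more "peaked" or concentrated a distribution, the lower its entropy

Entropies:
  H(A) = 1.3484 bits
  H(B) = 0.8884 bits
  H(C) = 1.5850 bits

Ranking: C > A > B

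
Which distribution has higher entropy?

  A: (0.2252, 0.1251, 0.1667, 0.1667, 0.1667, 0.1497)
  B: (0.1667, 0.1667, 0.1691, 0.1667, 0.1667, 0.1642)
B

Both distributions are close to uniform, making this a harder comparison.

H(A) = 2.5622 bits
H(B) = 2.5849 bits

The distribution closer to uniform has higher entropy.
Answer: B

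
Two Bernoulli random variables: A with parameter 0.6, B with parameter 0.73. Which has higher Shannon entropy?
A

For binary distributions, entropy is maximized at p=0.5 and decreases as p moves toward 0 or 1.

H(A) = H(0.6) = 0.9710 bits
H(B) = H(0.73) = 0.8415 bits

Distribution A (p=0.6) is closer to uniform (p=0.5), so it has higher entropy.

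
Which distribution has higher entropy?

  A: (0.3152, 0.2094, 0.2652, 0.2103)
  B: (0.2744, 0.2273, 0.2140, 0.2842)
B

Both distributions are close to uniform, making this a harder comparison.

H(A) = 1.9782 bits
H(B) = 1.9896 bits

The distribution closer to uniform has higher entropy.
Answer: B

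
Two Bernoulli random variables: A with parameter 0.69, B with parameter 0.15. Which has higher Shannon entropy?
A

For binary distributions, entropy is maximized at p=0.5 and decreases as p moves toward 0 or 1.

H(A) = H(0.69) = 0.8932 bits
H(B) = H(0.15) = 0.6098 bits

Distribution A (p=0.69) is closer to uniform (p=0.5), so it has higher entropy.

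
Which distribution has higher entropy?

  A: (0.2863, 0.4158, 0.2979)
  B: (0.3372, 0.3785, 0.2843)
B

Both distributions are close to uniform, making this a harder comparison.

H(A) = 1.5635 bits
H(B) = 1.5752 bits

The distribution closer to uniform has higher entropy.
Answer: B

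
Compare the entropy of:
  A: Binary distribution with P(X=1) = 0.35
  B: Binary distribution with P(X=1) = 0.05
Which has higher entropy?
A

For binary distributions, entropy is maximized at p=0.5 and decreases as p moves toward 0 or 1.

H(A) = H(0.35) = 0.9341 bits
H(B) = H(0.05) = 0.2864 bits

Distribution A (p=0.35) is closer to uniform (p=0.5), so it has higher entropy.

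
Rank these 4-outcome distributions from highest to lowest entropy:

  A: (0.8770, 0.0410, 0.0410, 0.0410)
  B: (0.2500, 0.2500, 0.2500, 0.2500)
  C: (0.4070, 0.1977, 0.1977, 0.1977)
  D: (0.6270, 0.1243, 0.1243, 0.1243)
B > C > D > A

Key insight: Entropy is maximized by uniform distributions and minimized by concentrated distributions.

Entropies:
  H(A) = 0.7329 bits
  H(B) = 2.0000 bits
  H(C) = 1.9148 bits
  H(D) = 1.5441 bits

Ranking: B > C > D > A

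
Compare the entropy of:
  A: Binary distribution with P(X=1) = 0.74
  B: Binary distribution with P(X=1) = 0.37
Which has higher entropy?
B

For binary distributions, entropy is maximized at p=0.5 and decreases as p moves toward 0 or 1.

H(A) = H(0.74) = 0.8267 bits
H(B) = H(0.37) = 0.9507 bits

Distribution B (p=0.37) is closer to uniform (p=0.5), so it has higher entropy.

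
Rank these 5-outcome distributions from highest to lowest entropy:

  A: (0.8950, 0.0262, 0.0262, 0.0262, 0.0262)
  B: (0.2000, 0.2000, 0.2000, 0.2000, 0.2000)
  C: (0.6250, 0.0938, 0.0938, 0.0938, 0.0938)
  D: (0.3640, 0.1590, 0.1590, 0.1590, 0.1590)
B > D > C > A

Key insight: Entropy is maximized by uniform distributions and minimized by concentrated distributions.

Entropies:
  H(A) = 0.6946 bits
  H(B) = 2.3219 bits
  H(C) = 1.7044 bits
  H(D) = 2.2180 bits

Ranking: B > D > C > A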